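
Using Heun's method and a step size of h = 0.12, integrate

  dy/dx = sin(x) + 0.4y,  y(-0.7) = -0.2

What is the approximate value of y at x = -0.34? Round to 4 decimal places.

Heun: k1 = f(x_n, y_n); k2 = f(x_n + h, y_n + h·k1); y_{n+1} = y_n + (h/2)·(k1 + k2).
x=-0.700000, y=-0.200000:
  k1 = f(-0.700000, -0.200000) = -0.724218
  k2 = f(-0.580000, -0.286906) = -0.662786
  y ← -0.200000 + (0.12/2)·(-0.724218 + (-0.662786)) = -0.283220
x=-0.580000, y=-0.283220:
  k1 = f(-0.580000, -0.283220) = -0.661312
  k2 = f(-0.460000, -0.362578) = -0.588979
  y ← -0.283220 + (0.12/2)·(-0.661312 + (-0.588979)) = -0.358238
x=-0.460000, y=-0.358238:
  k1 = f(-0.460000, -0.358238) = -0.587243
  k2 = f(-0.340000, -0.428707) = -0.504970
  y ← -0.358238 + (0.12/2)·(-0.587243 + (-0.504970)) = -0.423771
y(-0.34) ≈ -0.4238

-0.4238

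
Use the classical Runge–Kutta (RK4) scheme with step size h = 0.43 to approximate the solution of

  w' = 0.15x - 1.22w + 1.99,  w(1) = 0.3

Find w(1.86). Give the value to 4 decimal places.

RK4: k1 = f(x_n, w_n); k2 = f(x_n + h/2, w_n + (h/2)·k1); k3 = f(x_n + h/2, w_n + (h/2)·k2); k4 = f(x_n + h, w_n + h·k3); w_{n+1} = w_n + (h/6)·(k1 + 2k2 + 2k3 + k4).
x=1.000000, w=0.300000:
  k1 = f(1.000000, 0.300000) = 1.774000
  k2 = f(1.215000, 0.681410) = 1.340930
  k3 = f(1.215000, 0.588300) = 1.454524
  k4 = f(1.430000, 0.925445) = 1.075457
  w ← 0.300000 + (0.43/6)·(k1 + 2k2 + 2k3 + k4) = 0.904893
x=1.430000, w=0.904893:
  k1 = f(1.430000, 0.904893) = 1.100531
  k2 = f(1.645000, 1.141507) = 0.844112
  k3 = f(1.645000, 1.086377) = 0.911370
  k4 = f(1.860000, 1.296782) = 0.686926
  w ← 0.904893 + (0.43/6)·(k1 + 2k2 + 2k3 + k4) = 1.284613
w(1.86) ≈ 1.2846

1.2846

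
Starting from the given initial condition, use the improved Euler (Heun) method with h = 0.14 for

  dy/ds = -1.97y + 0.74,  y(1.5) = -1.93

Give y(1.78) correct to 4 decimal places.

Heun: k1 = f(s_n, y_n); k2 = f(s_n + h, y_n + h·k1); y_{n+1} = y_n + (h/2)·(k1 + k2).
s=1.500000, y=-1.930000:
  k1 = f(1.500000, -1.930000) = 4.542100
  k2 = f(1.640000, -1.294106) = 3.289389
  y ← -1.930000 + (0.14/2)·(4.542100 + 3.289389) = -1.381796
s=1.640000, y=-1.381796:
  k1 = f(1.640000, -1.381796) = 3.462138
  k2 = f(1.780000, -0.897097) = 2.507280
  y ← -1.381796 + (0.14/2)·(3.462138 + 2.507280) = -0.963937
y(1.78) ≈ -0.9639

-0.9639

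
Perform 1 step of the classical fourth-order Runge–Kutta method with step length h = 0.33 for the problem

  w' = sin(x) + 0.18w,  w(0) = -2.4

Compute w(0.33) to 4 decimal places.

RK4: k1 = f(x_n, w_n); k2 = f(x_n + h/2, w_n + (h/2)·k1); k3 = f(x_n + h/2, w_n + (h/2)·k2); k4 = f(x_n + h, w_n + h·k3); w_{n+1} = w_n + (h/6)·(k1 + 2k2 + 2k3 + k4).
x=0.000000, w=-2.400000:
  k1 = f(0.000000, -2.400000) = -0.432000
  k2 = f(0.165000, -2.471280) = -0.280578
  k3 = f(0.165000, -2.446295) = -0.276081
  k4 = f(0.330000, -2.491107) = -0.124356
  w ← -2.400000 + (0.33/6)·(k1 + 2k2 + 2k3 + k4) = -2.491832
w(0.33) ≈ -2.4918

-2.4918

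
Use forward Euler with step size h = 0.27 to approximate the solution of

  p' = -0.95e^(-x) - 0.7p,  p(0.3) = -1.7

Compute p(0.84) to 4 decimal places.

-1.4173

Euler: p_{n+1} = p_n + h·f(x_n, p_n).
x=0.300000, p=-1.700000: f=0.486223 → p ← -1.700000 + 0.27·0.486223 = -1.568720
x=0.570000, p=-1.568720: f=0.560855 → p ← -1.568720 + 0.27·0.560855 = -1.417289
p(0.84) ≈ -1.4173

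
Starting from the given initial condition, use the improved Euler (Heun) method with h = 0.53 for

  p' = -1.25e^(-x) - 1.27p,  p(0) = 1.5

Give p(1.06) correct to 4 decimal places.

Heun: k1 = f(x_n, p_n); k2 = f(x_n + h, p_n + h·k1); p_{n+1} = p_n + (h/2)·(k1 + k2).
x=0.000000, p=1.500000:
  k1 = f(0.000000, 1.500000) = -3.155000
  k2 = f(0.530000, -0.172150) = -0.517126
  p ← 1.500000 + (0.53/2)·(-3.155000 + (-0.517126)) = 0.526887
x=0.530000, p=0.526887:
  k1 = f(0.530000, 0.526887) = -1.404902
  k2 = f(1.060000, -0.217712) = -0.156576
  p ← 0.526887 + (0.53/2)·(-1.404902 + (-0.156576)) = 0.113095
p(1.06) ≈ 0.1131

0.1131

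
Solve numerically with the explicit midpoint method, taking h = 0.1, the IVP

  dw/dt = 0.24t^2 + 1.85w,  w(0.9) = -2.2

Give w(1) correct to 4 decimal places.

Midpoint: k1 = f(t_n, w_n); k2 = f(t_n + h/2, w_n + (h/2)·k1); w_{n+1} = w_n + h·k2.
t=0.900000, w=-2.200000:
  k1 = f(0.900000, -2.200000) = -3.875600
  k2 = f(0.950000, -2.393780) = -4.211893
  w ← -2.200000 + 0.1·(-4.211893) = -2.621189
w(1) ≈ -2.6212

-2.6212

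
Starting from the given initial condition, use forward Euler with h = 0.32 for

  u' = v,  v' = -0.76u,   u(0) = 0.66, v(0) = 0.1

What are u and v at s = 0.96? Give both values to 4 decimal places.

Euler on (u,v): u_{n+1} = u_n + h·u', v_{n+1} = v_n + h·v'.
0.000000: (0.660000, 0.100000); f=(0.100000, -0.501600) → (0.692000, -0.060512)
0.320000: (0.692000, -0.060512); f=(-0.060512, -0.525920) → (0.672636, -0.228806)
0.640000: (0.672636, -0.228806); f=(-0.228806, -0.511203) → (0.599418, -0.392392)
(u(0.96), v(0.96)) ≈ (0.5994, -0.3924)

0.5994, -0.3924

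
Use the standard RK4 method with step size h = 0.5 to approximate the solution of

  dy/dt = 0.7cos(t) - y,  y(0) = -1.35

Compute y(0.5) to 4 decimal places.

RK4: k1 = f(t_n, y_n); k2 = f(t_n + h/2, y_n + (h/2)·k1); k3 = f(t_n + h/2, y_n + (h/2)·k2); k4 = f(t_n + h, y_n + h·k3); y_{n+1} = y_n + (h/6)·(k1 + 2k2 + 2k3 + k4).
t=0.000000, y=-1.350000:
  k1 = f(0.000000, -1.350000) = 2.050000
  k2 = f(0.250000, -0.837500) = 1.515739
  k3 = f(0.250000, -0.971065) = 1.649304
  k4 = f(0.500000, -0.525348) = 1.139656
  y ← -1.350000 + (0.5/6)·(k1 + 2k2 + 2k3 + k4) = -0.556688
y(0.5) ≈ -0.5567

-0.5567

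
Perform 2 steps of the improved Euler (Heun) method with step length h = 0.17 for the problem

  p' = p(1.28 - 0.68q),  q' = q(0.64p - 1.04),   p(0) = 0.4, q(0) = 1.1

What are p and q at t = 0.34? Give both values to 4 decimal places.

0.4943, 0.8509

Heun on (p,q): k1 = f(t_n, state_n); k2 = f(t_n + h, state_n + h·k1); state_{n+1} = state_n + (h/2)·(k1 + k2).
0.000000: (0.400000, 1.100000)
  k1 = (0.212800, -0.862400)
  predictor → (0.436176, 0.953392)
  k2 = (0.275530, -0.725386)
  → (0.441508, 0.965038)
0.170000: (0.441508, 0.965038)
  k1 = (0.275401, -0.730954)
  predictor → (0.488326, 0.840776)
  k2 = (0.345868, -0.611640)
  → (0.494316, 0.850918)
(p(0.34), q(0.34)) ≈ (0.4943, 0.8509)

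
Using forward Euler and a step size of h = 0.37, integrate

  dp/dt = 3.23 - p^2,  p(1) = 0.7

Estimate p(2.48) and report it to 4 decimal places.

Euler: p_{n+1} = p_n + h·f(t_n, p_n).
t=1.000000, p=0.700000: f=2.740000 → p ← 0.700000 + 0.37·2.740000 = 1.713800
t=1.370000, p=1.713800: f=0.292890 → p ← 1.713800 + 0.37·0.292890 = 1.822169
t=1.740000, p=1.822169: f=-0.090300 → p ← 1.822169 + 0.37·(-0.090300) = 1.788758
t=2.110000, p=1.788758: f=0.030345 → p ← 1.788758 + 0.37·0.030345 = 1.799986
p(2.48) ≈ 1.8000

1.8000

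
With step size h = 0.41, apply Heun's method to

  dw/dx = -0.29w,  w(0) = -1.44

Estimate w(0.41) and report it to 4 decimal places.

Heun: k1 = f(x_n, w_n); k2 = f(x_n + h, w_n + h·k1); w_{n+1} = w_n + (h/2)·(k1 + k2).
x=0.000000, w=-1.440000:
  k1 = f(0.000000, -1.440000) = 0.417600
  k2 = f(0.410000, -1.268784) = 0.367947
  w ← -1.440000 + (0.41/2)·(0.417600 + 0.367947) = -1.278963
w(0.41) ≈ -1.2790

-1.2790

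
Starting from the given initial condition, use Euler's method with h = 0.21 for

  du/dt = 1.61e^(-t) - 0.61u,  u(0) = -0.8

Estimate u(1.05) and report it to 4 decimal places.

0.4458

Euler: u_{n+1} = u_n + h·f(t_n, u_n).
t=0.000000, u=-0.800000: f=2.098000 → u ← -0.800000 + 0.21·2.098000 = -0.359420
t=0.210000, u=-0.359420: f=1.524287 → u ← -0.359420 + 0.21·1.524287 = -0.039320
t=0.420000, u=-0.039320: f=1.081830 → u ← -0.039320 + 0.21·1.081830 = 0.187865
t=0.630000, u=0.187865: f=0.742875 → u ← 0.187865 + 0.21·0.742875 = 0.343868
t=0.840000, u=0.343868: f=0.485294 → u ← 0.343868 + 0.21·0.485294 = 0.445780
u(1.05) ≈ 0.4458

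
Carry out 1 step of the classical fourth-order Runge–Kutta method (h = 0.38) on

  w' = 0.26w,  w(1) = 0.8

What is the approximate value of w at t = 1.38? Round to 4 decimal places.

RK4: k1 = f(t_n, w_n); k2 = f(t_n + h/2, w_n + (h/2)·k1); k3 = f(t_n + h/2, w_n + (h/2)·k2); k4 = f(t_n + h, w_n + h·k3); w_{n+1} = w_n + (h/6)·(k1 + 2k2 + 2k3 + k4).
t=1.000000, w=0.800000:
  k1 = f(1.000000, 0.800000) = 0.208000
  k2 = f(1.190000, 0.839520) = 0.218275
  k3 = f(1.190000, 0.841472) = 0.218783
  k4 = f(1.380000, 0.883137) = 0.229616
  w ← 0.800000 + (0.38/6)·(k1 + 2k2 + 2k3 + k4) = 0.883076
w(1.38) ≈ 0.8831

0.8831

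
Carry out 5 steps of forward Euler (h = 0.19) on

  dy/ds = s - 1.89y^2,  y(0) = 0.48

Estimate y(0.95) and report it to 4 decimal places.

0.5213

Euler: y_{n+1} = y_n + h·f(s_n, y_n).
s=0.000000, y=0.480000: f=-0.435456 → y ← 0.480000 + 0.19·(-0.435456) = 0.397263
s=0.190000, y=0.397263: f=-0.108276 → y ← 0.397263 + 0.19·(-0.108276) = 0.376691
s=0.380000, y=0.376691: f=0.111817 → y ← 0.376691 + 0.19·0.111817 = 0.397936
s=0.570000, y=0.397936: f=0.270713 → y ← 0.397936 + 0.19·0.270713 = 0.449371
s=0.760000, y=0.449371: f=0.378343 → y ← 0.449371 + 0.19·0.378343 = 0.521257
y(0.95) ≈ 0.5213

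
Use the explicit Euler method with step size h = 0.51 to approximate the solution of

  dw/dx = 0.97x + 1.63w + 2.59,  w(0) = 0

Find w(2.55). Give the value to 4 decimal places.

36.7753

Euler: w_{n+1} = w_n + h·f(x_n, w_n).
x=0.000000, w=0.000000: f=2.590000 → w ← 0.000000 + 0.51·2.590000 = 1.320900
x=0.510000, w=1.320900: f=5.237767 → w ← 1.320900 + 0.51·5.237767 = 3.992161
x=1.020000, w=3.992161: f=10.086623 → w ← 3.992161 + 0.51·10.086623 = 9.136339
x=1.530000, w=9.136339: f=18.966332 → w ← 9.136339 + 0.51·18.966332 = 18.809168
x=2.040000, w=18.809168: f=35.227744 → w ← 18.809168 + 0.51·35.227744 = 36.775318
w(2.55) ≈ 36.7753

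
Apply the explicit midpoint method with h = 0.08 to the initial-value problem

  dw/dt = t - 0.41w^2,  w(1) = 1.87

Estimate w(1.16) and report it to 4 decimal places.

Midpoint: k1 = f(t_n, w_n); k2 = f(t_n + h/2, w_n + (h/2)·k1); w_{n+1} = w_n + h·k2.
t=1.000000, w=1.870000:
  k1 = f(1.000000, 1.870000) = -0.433729
  k2 = f(1.040000, 1.852651) = -0.367249
  w ← 1.870000 + 0.08·(-0.367249) = 1.840620
t=1.080000, w=1.840620:
  k1 = f(1.080000, 1.840620) = -0.309032
  k2 = f(1.120000, 1.828259) = -0.250437
  w ← 1.840620 + 0.08·(-0.250437) = 1.820585
w(1.16) ≈ 1.8206

1.8206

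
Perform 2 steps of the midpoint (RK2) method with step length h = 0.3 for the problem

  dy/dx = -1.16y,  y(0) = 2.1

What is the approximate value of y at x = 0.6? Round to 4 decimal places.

1.0662

Midpoint: k1 = f(x_n, y_n); k2 = f(x_n + h/2, y_n + (h/2)·k1); y_{n+1} = y_n + h·k2.
x=0.000000, y=2.100000:
  k1 = f(0.000000, 2.100000) = -2.436000
  k2 = f(0.150000, 1.734600) = -2.012136
  y ← 2.100000 + 0.3·(-2.012136) = 1.496359
x=0.300000, y=1.496359:
  k1 = f(0.300000, 1.496359) = -1.735777
  k2 = f(0.450000, 1.235993) = -1.433752
  y ← 1.496359 + 0.3·(-1.433752) = 1.066234
y(0.6) ≈ 1.0662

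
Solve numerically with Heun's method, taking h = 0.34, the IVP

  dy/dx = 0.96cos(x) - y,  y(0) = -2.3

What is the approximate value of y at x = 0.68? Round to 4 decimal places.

-0.7688

Heun: k1 = f(x_n, y_n); k2 = f(x_n + h, y_n + h·k1); y_{n+1} = y_n + (h/2)·(k1 + k2).
x=0.000000, y=-2.300000:
  k1 = f(0.000000, -2.300000) = 3.260000
  k2 = f(0.340000, -1.191600) = 2.096644
  y ← -2.300000 + (0.34/2)·(3.260000 + 2.096644) = -1.389370
x=0.340000, y=-1.389370:
  k1 = f(0.340000, -1.389370) = 2.294415
  k2 = f(0.680000, -0.609269) = 1.355739
  y ← -1.389370 + (0.34/2)·(2.294415 + 1.355739) = -0.768844
y(0.68) ≈ -0.7688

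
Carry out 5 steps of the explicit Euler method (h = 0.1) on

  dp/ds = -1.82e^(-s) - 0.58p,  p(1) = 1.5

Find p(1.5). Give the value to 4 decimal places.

Euler: p_{n+1} = p_n + h·f(s_n, p_n).
s=1.000000, p=1.500000: f=-1.539541 → p ← 1.500000 + 0.1·(-1.539541) = 1.346046
s=1.100000, p=1.346046: f=-1.386532 → p ← 1.346046 + 0.1·(-1.386532) = 1.207393
s=1.200000, p=1.207393: f=-1.248461 → p ← 1.207393 + 0.1·(-1.248461) = 1.082547
s=1.300000, p=1.082547: f=-1.123885 → p ← 1.082547 + 0.1·(-1.123885) = 0.970158
s=1.400000, p=0.970158: f=-1.011498 → p ← 0.970158 + 0.1·(-1.011498) = 0.869008
p(1.5) ≈ 0.8690

0.8690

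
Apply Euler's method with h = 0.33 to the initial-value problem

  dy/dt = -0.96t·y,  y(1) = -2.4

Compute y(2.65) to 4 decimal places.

Euler: y_{n+1} = y_n + h·f(t_n, y_n).
t=1.000000, y=-2.400000: f=2.304000 → y ← -2.400000 + 0.33·2.304000 = -1.639680
t=1.330000, y=-1.639680: f=2.093543 → y ← -1.639680 + 0.33·2.093543 = -0.948811
t=1.660000, y=-0.948811: f=1.512025 → y ← -0.948811 + 0.33·1.512025 = -0.449843
t=1.990000, y=-0.449843: f=0.859379 → y ← -0.449843 + 0.33·0.859379 = -0.166247
t=2.320000, y=-0.166247: f=0.370266 → y ← -0.166247 + 0.33·0.370266 = -0.044060
y(2.65) ≈ -0.0441

-0.0441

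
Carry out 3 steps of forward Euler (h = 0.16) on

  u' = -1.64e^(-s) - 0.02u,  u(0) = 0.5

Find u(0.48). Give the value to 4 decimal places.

-0.1789

Euler: u_{n+1} = u_n + h·f(s_n, u_n).
s=0.000000, u=0.500000: f=-1.650000 → u ← 0.500000 + 0.16·(-1.650000) = 0.236000
s=0.160000, u=0.236000: f=-1.402236 → u ← 0.236000 + 0.16·(-1.402236) = 0.011642
s=0.320000, u=0.011642: f=-1.191117 → u ← 0.011642 + 0.16·(-1.191117) = -0.178936
u(0.48) ≈ -0.1789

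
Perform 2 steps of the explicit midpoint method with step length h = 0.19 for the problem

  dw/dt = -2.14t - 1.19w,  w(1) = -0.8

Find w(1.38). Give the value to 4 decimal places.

Midpoint: k1 = f(t_n, w_n); k2 = f(t_n + h/2, w_n + (h/2)·k1); w_{n+1} = w_n + h·k2.
t=1.000000, w=-0.800000:
  k1 = f(1.000000, -0.800000) = -1.188000
  k2 = f(1.095000, -0.912860) = -1.256997
  w ← -0.800000 + 0.19·(-1.256997) = -1.038829
t=1.190000, w=-1.038829:
  k1 = f(1.190000, -1.038829) = -1.310393
  k2 = f(1.285000, -1.163317) = -1.365553
  w ← -1.038829 + 0.19·(-1.365553) = -1.298284
w(1.38) ≈ -1.2983

-1.2983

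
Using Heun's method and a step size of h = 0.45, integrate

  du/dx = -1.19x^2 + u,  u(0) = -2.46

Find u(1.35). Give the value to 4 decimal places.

Heun: k1 = f(x_n, u_n); k2 = f(x_n + h, u_n + h·k1); u_{n+1} = u_n + (h/2)·(k1 + k2).
x=0.000000, u=-2.460000:
  k1 = f(0.000000, -2.460000) = -2.460000
  k2 = f(0.450000, -3.567000) = -3.807975
  u ← -2.460000 + (0.45/2)·(-2.460000 + (-3.807975)) = -3.870294
x=0.450000, u=-3.870294:
  k1 = f(0.450000, -3.870294) = -4.111269
  k2 = f(0.900000, -5.720366) = -6.684266
  u ← -3.870294 + (0.45/2)·(-4.111269 + (-6.684266)) = -6.299290
x=0.900000, u=-6.299290:
  k1 = f(0.900000, -6.299290) = -7.263190
  k2 = f(1.350000, -9.567725) = -11.736500
  u ← -6.299290 + (0.45/2)·(-7.263190 + (-11.736500)) = -10.574220
u(1.35) ≈ -10.5742

-10.5742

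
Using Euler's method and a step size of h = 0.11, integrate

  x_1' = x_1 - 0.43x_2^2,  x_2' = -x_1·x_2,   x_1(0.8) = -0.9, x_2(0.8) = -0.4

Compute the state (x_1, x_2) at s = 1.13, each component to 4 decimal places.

-1.2616, -0.5488

Euler on (x_1,x_2): x_1_{n+1} = x_1_n + h·x_1', x_2_{n+1} = x_2_n + h·x_2'.
0.800000: (-0.900000, -0.400000); f=(-0.968800, -0.360000) → (-1.006568, -0.439600)
0.910000: (-1.006568, -0.439600); f=(-1.089665, -0.442487) → (-1.126431, -0.488274)
1.020000: (-1.126431, -0.488274); f=(-1.228948, -0.550007) → (-1.261615, -0.548774)
(x_1(1.13), x_2(1.13)) ≈ (-1.2616, -0.5488)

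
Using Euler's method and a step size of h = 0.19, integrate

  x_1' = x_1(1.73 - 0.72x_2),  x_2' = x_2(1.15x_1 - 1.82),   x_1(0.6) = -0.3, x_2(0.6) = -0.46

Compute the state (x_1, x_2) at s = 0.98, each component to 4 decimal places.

-0.5702, -0.1524

Euler on (x_1,x_2): x_1_{n+1} = x_1_n + h·x_1', x_2_{n+1} = x_2_n + h·x_2'.
0.600000: (-0.300000, -0.460000); f=(-0.618360, 0.995900) → (-0.417488, -0.270779)
0.790000: (-0.417488, -0.270779); f=(-0.803649, 0.622822) → (-0.570182, -0.152443)
(x_1(0.98), x_2(0.98)) ≈ (-0.5702, -0.1524)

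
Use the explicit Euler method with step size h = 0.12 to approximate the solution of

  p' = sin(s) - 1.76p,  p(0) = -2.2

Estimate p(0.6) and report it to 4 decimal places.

-0.5583

Euler: p_{n+1} = p_n + h·f(s_n, p_n).
s=0.000000, p=-2.200000: f=3.872000 → p ← -2.200000 + 0.12·3.872000 = -1.735360
s=0.120000, p=-1.735360: f=3.173946 → p ← -1.735360 + 0.12·3.173946 = -1.354487
s=0.240000, p=-1.354487: f=2.621599 → p ← -1.354487 + 0.12·2.621599 = -1.039895
s=0.360000, p=-1.039895: f=2.182489 → p ← -1.039895 + 0.12·2.182489 = -0.777996
s=0.480000, p=-0.777996: f=1.831052 → p ← -0.777996 + 0.12·1.831052 = -0.558270
p(0.6) ≈ -0.5583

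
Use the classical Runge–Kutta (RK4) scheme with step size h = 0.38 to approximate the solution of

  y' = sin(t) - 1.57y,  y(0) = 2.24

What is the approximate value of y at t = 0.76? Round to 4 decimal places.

0.8714

RK4: k1 = f(t_n, y_n); k2 = f(t_n + h/2, y_n + (h/2)·k1); k3 = f(t_n + h/2, y_n + (h/2)·k2); k4 = f(t_n + h, y_n + h·k3); y_{n+1} = y_n + (h/6)·(k1 + 2k2 + 2k3 + k4).
t=0.000000, y=2.240000:
  k1 = f(0.000000, 2.240000) = -3.516800
  k2 = f(0.190000, 1.571808) = -2.278880
  k3 = f(0.190000, 1.807013) = -2.648151
  k4 = f(0.380000, 1.233703) = -1.565992
  y ← 2.240000 + (0.38/6)·(k1 + 2k2 + 2k3 + k4) = 1.293999
t=0.380000, y=1.293999:
  k1 = f(0.380000, 1.293999) = -1.660658
  k2 = f(0.570000, 0.978474) = -0.996572
  k3 = f(0.570000, 1.104650) = -1.194669
  k4 = f(0.760000, 0.840025) = -0.629918
  y ← 1.293999 + (0.38/6)·(k1 + 2k2 + 2k3 + k4) = 0.871372
y(0.76) ≈ 0.8714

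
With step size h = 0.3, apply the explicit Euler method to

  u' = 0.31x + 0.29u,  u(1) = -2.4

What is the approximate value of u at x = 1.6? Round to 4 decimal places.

Euler: u_{n+1} = u_n + h·f(x_n, u_n).
x=1.000000, u=-2.400000: f=-0.386000 → u ← -2.400000 + 0.3·(-0.386000) = -2.515800
x=1.300000, u=-2.515800: f=-0.326582 → u ← -2.515800 + 0.3·(-0.326582) = -2.613775
u(1.6) ≈ -2.6138

-2.6138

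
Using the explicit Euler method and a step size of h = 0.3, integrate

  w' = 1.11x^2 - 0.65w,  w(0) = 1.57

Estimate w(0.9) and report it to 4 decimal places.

0.9630

Euler: w_{n+1} = w_n + h·f(x_n, w_n).
x=0.000000, w=1.570000: f=-1.020500 → w ← 1.570000 + 0.3·(-1.020500) = 1.263850
x=0.300000, w=1.263850: f=-0.721603 → w ← 1.263850 + 0.3·(-0.721603) = 1.047369
x=0.600000, w=1.047369: f=-0.281190 → w ← 1.047369 + 0.3·(-0.281190) = 0.963012
w(0.9) ≈ 0.9630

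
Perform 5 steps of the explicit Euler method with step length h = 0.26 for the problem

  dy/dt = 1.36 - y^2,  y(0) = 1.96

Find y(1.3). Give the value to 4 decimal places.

Euler: y_{n+1} = y_n + h·f(t_n, y_n).
t=0.000000, y=1.960000: f=-2.481600 → y ← 1.960000 + 0.26·(-2.481600) = 1.314784
t=0.260000, y=1.314784: f=-0.368657 → y ← 1.314784 + 0.26·(-0.368657) = 1.218933
t=0.520000, y=1.218933: f=-0.125798 → y ← 1.218933 + 0.26·(-0.125798) = 1.186226
t=0.780000, y=1.186226: f=-0.047131 → y ← 1.186226 + 0.26·(-0.047131) = 1.173972
t=1.040000, y=1.173972: f=-0.018209 → y ← 1.173972 + 0.26·(-0.018209) = 1.169237
y(1.3) ≈ 1.1692

1.1692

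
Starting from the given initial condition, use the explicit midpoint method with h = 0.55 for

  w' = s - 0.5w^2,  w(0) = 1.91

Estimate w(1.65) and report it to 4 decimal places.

Midpoint: k1 = f(s_n, w_n); k2 = f(s_n + h/2, w_n + (h/2)·k1); w_{n+1} = w_n + h·k2.
s=0.000000, w=1.910000:
  k1 = f(0.000000, 1.910000) = -1.824050
  k2 = f(0.275000, 1.408386) = -0.716776
  w ← 1.910000 + 0.55·(-0.716776) = 1.515773
s=0.550000, w=1.515773:
  k1 = f(0.550000, 1.515773) = -0.598784
  k2 = f(0.825000, 1.351108) = -0.087746
  w ← 1.515773 + 0.55·(-0.087746) = 1.467513
s=1.100000, w=1.467513:
  k1 = f(1.100000, 1.467513) = 0.023203
  k2 = f(1.375000, 1.473894) = 0.288819
  w ← 1.467513 + 0.55·0.288819 = 1.626363
w(1.65) ≈ 1.6264

1.6264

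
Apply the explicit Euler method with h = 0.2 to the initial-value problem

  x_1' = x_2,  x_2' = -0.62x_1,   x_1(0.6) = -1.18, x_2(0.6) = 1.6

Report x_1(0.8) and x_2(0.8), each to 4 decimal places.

Euler on (x_1,x_2): x_1_{n+1} = x_1_n + h·x_1', x_2_{n+1} = x_2_n + h·x_2'.
0.600000: (-1.180000, 1.600000); f=(1.600000, 0.731600) → (-0.860000, 1.746320)
(x_1(0.8), x_2(0.8)) ≈ (-0.8600, 1.7463)

-0.8600, 1.7463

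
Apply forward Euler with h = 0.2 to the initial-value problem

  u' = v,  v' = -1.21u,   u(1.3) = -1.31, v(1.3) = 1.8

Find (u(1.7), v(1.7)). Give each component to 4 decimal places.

Euler on (u,v): u_{n+1} = u_n + h·u', v_{n+1} = v_n + h·v'.
1.300000: (-1.310000, 1.800000); f=(1.800000, 1.585100) → (-0.950000, 2.117020)
1.500000: (-0.950000, 2.117020); f=(2.117020, 1.149500) → (-0.526596, 2.346920)
(u(1.7), v(1.7)) ≈ (-0.5266, 2.3469)

-0.5266, 2.3469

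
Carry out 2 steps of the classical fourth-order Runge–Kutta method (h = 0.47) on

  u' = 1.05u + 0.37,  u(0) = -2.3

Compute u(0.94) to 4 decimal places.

-5.5765

RK4: k1 = f(s_n, u_n); k2 = f(s_n + h/2, u_n + (h/2)·k1); k3 = f(s_n + h/2, u_n + (h/2)·k2); k4 = f(s_n + h, u_n + h·k3); u_{n+1} = u_n + (h/6)·(k1 + 2k2 + 2k3 + k4).
s=0.000000, u=-2.300000:
  k1 = f(0.000000, -2.300000) = -2.045000
  k2 = f(0.235000, -2.780575) = -2.549604
  k3 = f(0.235000, -2.899157) = -2.674115
  k4 = f(0.470000, -3.556834) = -3.364676
  u ← -2.300000 + (0.47/6)·(k1 + 2k2 + 2k3 + k4) = -3.542140
s=0.470000, u=-3.542140:
  k1 = f(0.470000, -3.542140) = -3.349248
  k2 = f(0.705000, -4.329214) = -4.175674
  k3 = f(0.705000, -4.523424) = -4.379595
  k4 = f(0.940000, -5.600550) = -5.510578
  u ← -3.542140 + (0.47/6)·(k1 + 2k2 + 2k3 + k4) = -5.576486
u(0.94) ≈ -5.5765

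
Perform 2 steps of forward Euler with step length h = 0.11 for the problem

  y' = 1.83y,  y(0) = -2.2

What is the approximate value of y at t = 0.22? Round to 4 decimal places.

-3.1749

Euler: y_{n+1} = y_n + h·f(t_n, y_n).
t=0.000000, y=-2.200000: f=-4.026000 → y ← -2.200000 + 0.11·(-4.026000) = -2.642860
t=0.110000, y=-2.642860: f=-4.836434 → y ← -2.642860 + 0.11·(-4.836434) = -3.174868
y(0.22) ≈ -3.1749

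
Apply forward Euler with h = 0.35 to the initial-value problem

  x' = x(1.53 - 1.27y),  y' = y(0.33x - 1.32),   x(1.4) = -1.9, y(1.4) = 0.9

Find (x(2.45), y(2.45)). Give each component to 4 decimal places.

Euler on (x,y): x_{n+1} = x_n + h·x', y_{n+1} = y_n + h·y'.
1.400000: (-1.900000, 0.900000); f=(-0.735300, -1.752300) → (-2.157355, 0.286695)
1.750000: (-2.157355, 0.286695); f=(-2.515254, -0.582543) → (-3.037694, 0.082805)
2.100000: (-3.037694, 0.082805); f=(-4.328222, -0.192309) → (-4.552572, 0.015497)
(x(2.45), y(2.45)) ≈ (-4.5526, 0.0155)

-4.5526, 0.0155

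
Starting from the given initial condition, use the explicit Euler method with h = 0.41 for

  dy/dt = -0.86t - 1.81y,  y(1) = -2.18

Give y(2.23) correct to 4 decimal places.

Euler: y_{n+1} = y_n + h·f(t_n, y_n).
t=1.000000, y=-2.180000: f=3.085800 → y ← -2.180000 + 0.41·3.085800 = -0.914822
t=1.410000, y=-0.914822: f=0.443228 → y ← -0.914822 + 0.41·0.443228 = -0.733099
t=1.820000, y=-0.733099: f=-0.238292 → y ← -0.733099 + 0.41·(-0.238292) = -0.830798
y(2.23) ≈ -0.8308

-0.8308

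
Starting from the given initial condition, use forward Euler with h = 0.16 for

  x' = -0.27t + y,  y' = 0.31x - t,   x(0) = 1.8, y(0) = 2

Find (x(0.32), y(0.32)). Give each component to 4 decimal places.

Euler on (x,y): x_{n+1} = x_n + h·x', y_{n+1} = y_n + h·y'.
0.000000: (1.800000, 2.000000); f=(2.000000, 0.558000) → (2.120000, 2.089280)
0.160000: (2.120000, 2.089280); f=(2.046080, 0.497200) → (2.447373, 2.168832)
(x(0.32), y(0.32)) ≈ (2.4474, 2.1688)

2.4474, 2.1688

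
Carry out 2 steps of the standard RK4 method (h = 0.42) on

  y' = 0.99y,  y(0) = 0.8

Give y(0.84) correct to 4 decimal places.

1.8373

RK4: k1 = f(x_n, y_n); k2 = f(x_n + h/2, y_n + (h/2)·k1); k3 = f(x_n + h/2, y_n + (h/2)·k2); k4 = f(x_n + h, y_n + h·k3); y_{n+1} = y_n + (h/6)·(k1 + 2k2 + 2k3 + k4).
x=0.000000, y=0.800000:
  k1 = f(0.000000, 0.800000) = 0.792000
  k2 = f(0.210000, 0.966320) = 0.956657
  k3 = f(0.210000, 1.000898) = 0.990889
  k4 = f(0.420000, 1.216173) = 1.204012
  y ← 0.800000 + (0.42/6)·(k1 + 2k2 + 2k3 + k4) = 1.212377
x=0.420000, y=1.212377:
  k1 = f(0.420000, 1.212377) = 1.200253
  k2 = f(0.630000, 1.464430) = 1.449786
  k3 = f(0.630000, 1.516832) = 1.501664
  k4 = f(0.840000, 1.843076) = 1.824645
  y ← 1.212377 + (0.42/6)·(k1 + 2k2 + 2k3 + k4) = 1.837323
y(0.84) ≈ 1.8373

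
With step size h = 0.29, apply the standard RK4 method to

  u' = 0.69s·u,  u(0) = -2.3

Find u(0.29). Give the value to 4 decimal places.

RK4: k1 = f(s_n, u_n); k2 = f(s_n + h/2, u_n + (h/2)·k1); k3 = f(s_n + h/2, u_n + (h/2)·k2); k4 = f(s_n + h, u_n + h·k3); u_{n+1} = u_n + (h/6)·(k1 + 2k2 + 2k3 + k4).
s=0.000000, u=-2.300000:
  k1 = f(0.000000, -2.300000) = 0.000000
  k2 = f(0.145000, -2.300000) = -0.230115
  k3 = f(0.145000, -2.333367) = -0.233453
  k4 = f(0.290000, -2.367701) = -0.473777
  u ← -2.300000 + (0.29/6)·(k1 + 2k2 + 2k3 + k4) = -2.367711
u(0.29) ≈ -2.3677

-2.3677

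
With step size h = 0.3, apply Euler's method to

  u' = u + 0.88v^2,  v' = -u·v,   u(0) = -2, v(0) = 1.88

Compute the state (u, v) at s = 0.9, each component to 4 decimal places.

5.6633, 4.2121

Euler on (u,v): u_{n+1} = u_n + h·u', v_{n+1} = v_n + h·v'.
0.000000: (-2.000000, 1.880000); f=(1.110272, 3.760000) → (-1.666918, 3.008000)
0.300000: (-1.666918, 3.008000); f=(6.295378, 5.014091) → (0.221695, 4.512227)
0.600000: (0.221695, 4.512227); f=(18.138666, -1.000338) → (5.663295, 4.212126)
(u(0.9), v(0.9)) ≈ (5.6633, 4.2121)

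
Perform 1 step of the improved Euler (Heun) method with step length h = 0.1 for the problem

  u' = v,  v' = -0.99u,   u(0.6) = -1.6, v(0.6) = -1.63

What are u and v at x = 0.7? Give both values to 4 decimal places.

Heun on (u,v): k1 = f(x_n, state_n); k2 = f(x_n + h, state_n + h·k1); state_{n+1} = state_n + (h/2)·(k1 + k2).
0.600000: (-1.600000, -1.630000)
  k1 = (-1.630000, 1.584000)
  predictor → (-1.763000, -1.471600)
  k2 = (-1.471600, 1.745370)
  → (-1.755080, -1.463531)
(u(0.7), v(0.7)) ≈ (-1.7551, -1.4635)

-1.7551, -1.4635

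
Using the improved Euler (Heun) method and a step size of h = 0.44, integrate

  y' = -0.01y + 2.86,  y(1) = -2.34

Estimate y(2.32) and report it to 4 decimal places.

1.4411

Heun: k1 = f(t_n, y_n); k2 = f(t_n + h, y_n + h·k1); y_{n+1} = y_n + (h/2)·(k1 + k2).
t=1.000000, y=-2.340000:
  k1 = f(1.000000, -2.340000) = 2.883400
  k2 = f(1.440000, -1.071304) = 2.870713
  y ← -2.340000 + (0.44/2)·(2.883400 + 2.870713) = -1.074095
t=1.440000, y=-1.074095:
  k1 = f(1.440000, -1.074095) = 2.870741
  k2 = f(1.880000, 0.189031) = 2.858110
  y ← -1.074095 + (0.44/2)·(2.870741 + 2.858110) = 0.186252
t=1.880000, y=0.186252:
  k1 = f(1.880000, 0.186252) = 2.858137
  k2 = f(2.320000, 1.443833) = 2.845562
  y ← 0.186252 + (0.44/2)·(2.858137 + 2.845562) = 1.441066
y(2.32) ≈ 1.4411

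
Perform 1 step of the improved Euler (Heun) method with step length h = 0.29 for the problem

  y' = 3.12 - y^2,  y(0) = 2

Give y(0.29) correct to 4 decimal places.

1.8834

Heun: k1 = f(x_n, y_n); k2 = f(x_n + h, y_n + h·k1); y_{n+1} = y_n + (h/2)·(k1 + k2).
x=0.000000, y=2.000000:
  k1 = f(0.000000, 2.000000) = -0.880000
  k2 = f(0.290000, 1.744800) = 0.075673
  y ← 2.000000 + (0.29/2)·(-0.880000 + 0.075673) = 1.883373
y(0.29) ≈ 1.8834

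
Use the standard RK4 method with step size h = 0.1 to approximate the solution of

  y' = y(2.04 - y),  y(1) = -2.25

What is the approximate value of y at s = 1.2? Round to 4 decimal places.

RK4: k1 = f(s_n, y_n); k2 = f(s_n + h/2, y_n + (h/2)·k1); k3 = f(s_n + h/2, y_n + (h/2)·k2); k4 = f(s_n + h, y_n + h·k3); y_{n+1} = y_n + (h/6)·(k1 + 2k2 + 2k3 + k4).
s=1.000000, y=-2.250000:
  k1 = f(1.000000, -2.250000) = -9.652500
  k2 = f(1.050000, -2.732625) = -13.041794
  k3 = f(1.050000, -2.902090) = -14.342388
  k4 = f(1.100000, -3.684239) = -21.089462
  y ← -2.250000 + (0.1/6)·(k1 + 2k2 + 2k3 + k4) = -3.675172
s=1.100000, y=-3.675172:
  k1 = f(1.100000, -3.675172) = -21.004241
  k2 = f(1.150000, -4.725384) = -31.969039
  k3 = f(1.150000, -5.273624) = -38.569304
  k4 = f(1.200000, -7.532103) = -72.098057
  y ← -3.675172 + (0.1/6)·(k1 + 2k2 + 2k3 + k4) = -7.578155
y(1.2) ≈ -7.5782

-7.5782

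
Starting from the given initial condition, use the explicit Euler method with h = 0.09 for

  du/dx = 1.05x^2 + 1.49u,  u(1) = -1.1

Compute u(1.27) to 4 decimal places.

-1.2241

Euler: u_{n+1} = u_n + h·f(x_n, u_n).
x=1.000000, u=-1.100000: f=-0.589000 → u ← -1.100000 + 0.09·(-0.589000) = -1.153010
x=1.090000, u=-1.153010: f=-0.470480 → u ← -1.153010 + 0.09·(-0.470480) = -1.195353
x=1.180000, u=-1.195353: f=-0.319056 → u ← -1.195353 + 0.09·(-0.319056) = -1.224068
u(1.27) ≈ -1.2241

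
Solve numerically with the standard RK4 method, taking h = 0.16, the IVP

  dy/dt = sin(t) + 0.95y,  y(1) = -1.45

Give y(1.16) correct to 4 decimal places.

-1.5360

RK4: k1 = f(t_n, y_n); k2 = f(t_n + h/2, y_n + (h/2)·k1); k3 = f(t_n + h/2, y_n + (h/2)·k2); k4 = f(t_n + h, y_n + h·k3); y_{n+1} = y_n + (h/6)·(k1 + 2k2 + 2k3 + k4).
t=1.000000, y=-1.450000:
  k1 = f(1.000000, -1.450000) = -0.536029
  k2 = f(1.080000, -1.492882) = -0.536280
  k3 = f(1.080000, -1.492902) = -0.536300
  k4 = f(1.160000, -1.535808) = -0.542214
  y ← -1.450000 + (0.16/6)·(k1 + 2k2 + 2k3 + k4) = -1.535957
y(1.16) ≈ -1.5360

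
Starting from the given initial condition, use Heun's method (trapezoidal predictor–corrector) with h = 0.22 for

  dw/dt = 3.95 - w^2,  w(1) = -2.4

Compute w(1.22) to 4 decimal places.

-3.0259

Heun: k1 = f(t_n, w_n); k2 = f(t_n + h, w_n + h·k1); w_{n+1} = w_n + (h/2)·(k1 + k2).
t=1.000000, w=-2.400000:
  k1 = f(1.000000, -2.400000) = -1.810000
  k2 = f(1.220000, -2.798200) = -3.879923
  w ← -2.400000 + (0.22/2)·(-1.810000 + (-3.879923)) = -3.025892
w(1.22) ≈ -3.0259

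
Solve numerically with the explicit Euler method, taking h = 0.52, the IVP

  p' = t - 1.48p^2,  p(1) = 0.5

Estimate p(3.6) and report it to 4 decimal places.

Euler: p_{n+1} = p_n + h·f(t_n, p_n).
t=1.000000, p=0.500000: f=0.630000 → p ← 0.500000 + 0.52·0.630000 = 0.827600
t=1.520000, p=0.827600: f=0.506316 → p ← 0.827600 + 0.52·0.506316 = 1.090884
t=2.040000, p=1.090884: f=0.278758 → p ← 1.090884 + 0.52·0.278758 = 1.235838
t=2.560000, p=1.235838: f=0.299601 → p ← 1.235838 + 0.52·0.299601 = 1.391631
t=3.080000, p=1.391631: f=0.213778 → p ← 1.391631 + 0.52·0.213778 = 1.502795
p(3.6) ≈ 1.5028

1.5028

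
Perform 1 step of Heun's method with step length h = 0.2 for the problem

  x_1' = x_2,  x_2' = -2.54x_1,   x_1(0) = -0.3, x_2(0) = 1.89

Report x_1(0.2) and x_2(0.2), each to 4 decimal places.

0.0932, 1.9464

Heun on (x_1,x_2): k1 = f(t_n, state_n); k2 = f(t_n + h, state_n + h·k1); state_{n+1} = state_n + (h/2)·(k1 + k2).
0.000000: (-0.300000, 1.890000)
  k1 = (1.890000, 0.762000)
  predictor → (0.078000, 2.042400)
  k2 = (2.042400, -0.198120)
  → (0.093240, 1.946388)
(x_1(0.2), x_2(0.2)) ≈ (0.0932, 1.9464)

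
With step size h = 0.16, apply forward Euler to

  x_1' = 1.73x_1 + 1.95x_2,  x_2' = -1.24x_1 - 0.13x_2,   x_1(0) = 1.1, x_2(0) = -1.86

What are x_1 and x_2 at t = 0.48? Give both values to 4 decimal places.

Euler on (x_1,x_2): x_1_{n+1} = x_1_n + h·x_1', x_2_{n+1} = x_2_n + h·x_2'.
0.000000: (1.100000, -1.860000); f=(-1.724000, -1.122200) → (0.824160, -2.039552)
0.160000: (0.824160, -2.039552); f=(-2.551330, -0.756817) → (0.415947, -2.160643)
0.320000: (0.415947, -2.160643); f=(-3.493664, -0.234891) → (-0.143039, -2.198225)
(x_1(0.48), x_2(0.48)) ≈ (-0.1430, -2.1982)

-0.1430, -2.1982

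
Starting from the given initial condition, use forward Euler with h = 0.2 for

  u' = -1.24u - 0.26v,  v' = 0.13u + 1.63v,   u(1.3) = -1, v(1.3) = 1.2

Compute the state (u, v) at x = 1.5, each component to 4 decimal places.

-0.8144, 1.5652

Euler on (u,v): u_{n+1} = u_n + h·u', v_{n+1} = v_n + h·v'.
1.300000: (-1.000000, 1.200000); f=(0.928000, 1.826000) → (-0.814400, 1.565200)
(u(1.5), v(1.5)) ≈ (-0.8144, 1.5652)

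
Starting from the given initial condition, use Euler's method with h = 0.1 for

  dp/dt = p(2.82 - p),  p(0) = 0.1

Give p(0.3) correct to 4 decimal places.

0.2044

Euler: p_{n+1} = p_n + h·f(t_n, p_n).
t=0.000000, p=0.100000: f=0.272000 → p ← 0.100000 + 0.1·0.272000 = 0.127200
t=0.100000, p=0.127200: f=0.342524 → p ← 0.127200 + 0.1·0.342524 = 0.161452
t=0.200000, p=0.161452: f=0.429229 → p ← 0.161452 + 0.1·0.429229 = 0.204375
p(0.3) ≈ 0.2044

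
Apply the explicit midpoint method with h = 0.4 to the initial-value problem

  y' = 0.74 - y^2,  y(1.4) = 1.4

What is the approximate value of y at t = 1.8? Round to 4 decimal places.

1.1615

Midpoint: k1 = f(t_n, y_n); k2 = f(t_n + h/2, y_n + (h/2)·k1); y_{n+1} = y_n + h·k2.
t=1.400000, y=1.400000:
  k1 = f(1.400000, 1.400000) = -1.220000
  k2 = f(1.600000, 1.156000) = -0.596336
  y ← 1.400000 + 0.4·(-0.596336) = 1.161466
y(1.8) ≈ 1.1615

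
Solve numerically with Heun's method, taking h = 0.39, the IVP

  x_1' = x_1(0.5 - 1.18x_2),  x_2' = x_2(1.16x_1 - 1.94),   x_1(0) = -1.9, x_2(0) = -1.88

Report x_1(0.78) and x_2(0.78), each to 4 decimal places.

-2.3709, -2.1975

Heun on (x_1,x_2): k1 = f(t_n, state_n); k2 = f(t_n + h, state_n + h·k1); state_{n+1} = state_n + (h/2)·(k1 + k2).
0.000000: (-1.900000, -1.880000)
  k1 = (-5.164960, 7.790720)
  predictor → (-3.914334, 1.158381)
  k2 = (3.393295, -7.507035)
  → (-2.245475, -1.824681)
0.390000: (-2.245475, -1.824681)
  k1 = (-5.957523, 8.292722)
  predictor → (-4.568909, 1.409480)
  k2 = (5.314494, -10.204544)
  → (-2.370865, -2.197487)
(x_1(0.78), x_2(0.78)) ≈ (-2.3709, -2.1975)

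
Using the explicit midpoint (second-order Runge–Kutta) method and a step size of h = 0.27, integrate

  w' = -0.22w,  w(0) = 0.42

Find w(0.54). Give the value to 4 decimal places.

Midpoint: k1 = f(t_n, w_n); k2 = f(t_n + h/2, w_n + (h/2)·k1); w_{n+1} = w_n + h·k2.
t=0.000000, w=0.420000:
  k1 = f(0.000000, 0.420000) = -0.092400
  k2 = f(0.135000, 0.407526) = -0.089656
  w ← 0.420000 + 0.27·(-0.089656) = 0.395793
t=0.270000, w=0.395793:
  k1 = f(0.270000, 0.395793) = -0.087074
  k2 = f(0.405000, 0.384038) = -0.084488
  w ← 0.395793 + 0.27·(-0.084488) = 0.372981
w(0.54) ≈ 0.3730

0.3730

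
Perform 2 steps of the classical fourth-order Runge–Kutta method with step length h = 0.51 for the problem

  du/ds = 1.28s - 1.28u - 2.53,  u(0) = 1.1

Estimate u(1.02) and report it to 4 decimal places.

RK4: k1 = f(s_n, u_n); k2 = f(s_n + h/2, u_n + (h/2)·k1); k3 = f(s_n + h/2, u_n + (h/2)·k2); k4 = f(s_n + h, u_n + h·k3); u_{n+1} = u_n + (h/6)·(k1 + 2k2 + 2k3 + k4).
s=0.000000, u=1.100000:
  k1 = f(0.000000, 1.100000) = -3.938000
  k2 = f(0.255000, 0.095810) = -2.326237
  k3 = f(0.255000, 0.506810) = -2.852316
  k4 = f(0.510000, -0.354681) = -1.423208
  u ← 1.100000 + (0.51/6)·(k1 + 2k2 + 2k3 + k4) = -0.236057
s=0.510000, u=-0.236057:
  k1 = f(0.510000, -0.236057) = -1.575047
  k2 = f(0.765000, -0.637694) = -0.734552
  k3 = f(0.765000, -0.423367) = -1.008890
  k4 = f(1.020000, -0.750590) = -0.263644
  u ← -0.236057 + (0.51/6)·(k1 + 2k2 + 2k3 + k4) = -0.688731
u(1.02) ≈ -0.6887

-0.6887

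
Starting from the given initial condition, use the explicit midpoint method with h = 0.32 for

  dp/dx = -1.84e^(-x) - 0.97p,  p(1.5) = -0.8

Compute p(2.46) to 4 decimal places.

-0.4684

Midpoint: k1 = f(x_n, p_n); k2 = f(x_n + h/2, p_n + (h/2)·k1); p_{n+1} = p_n + h·k2.
x=1.500000, p=-0.800000:
  k1 = f(1.500000, -0.800000) = 0.365441
  k2 = f(1.660000, -0.741530) = 0.369428
  p ← -0.800000 + 0.32·0.369428 = -0.681783
x=1.820000, p=-0.681783:
  k1 = f(1.820000, -0.681783) = 0.363202
  k2 = f(1.980000, -0.623671) = 0.350913
  p ← -0.681783 + 0.32·0.350913 = -0.569491
x=2.140000, p=-0.569491:
  k1 = f(2.140000, -0.569491) = 0.335921
  k2 = f(2.300000, -0.515743) = 0.315795
  p ← -0.569491 + 0.32·0.315795 = -0.468436
p(2.46) ≈ -0.4684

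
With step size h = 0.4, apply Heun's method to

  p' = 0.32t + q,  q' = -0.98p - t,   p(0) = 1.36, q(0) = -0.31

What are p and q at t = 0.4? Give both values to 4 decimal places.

1.1550, -0.8988

Heun on (p,q): k1 = f(t_n, state_n); k2 = f(t_n + h, state_n + h·k1); state_{n+1} = state_n + (h/2)·(k1 + k2).
0.000000: (1.360000, -0.310000)
  k1 = (-0.310000, -1.332800)
  predictor → (1.236000, -0.843120)
  k2 = (-0.715120, -1.611280)
  → (1.154976, -0.898816)
(p(0.4), q(0.4)) ≈ (1.1550, -0.8988)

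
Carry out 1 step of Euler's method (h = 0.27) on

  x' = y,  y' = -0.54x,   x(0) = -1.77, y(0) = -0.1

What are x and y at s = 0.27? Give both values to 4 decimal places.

Euler on (x,y): x_{n+1} = x_n + h·x', y_{n+1} = y_n + h·y'.
0.000000: (-1.770000, -0.100000); f=(-0.100000, 0.955800) → (-1.797000, 0.158066)
(x(0.27), y(0.27)) ≈ (-1.7970, 0.1581)

-1.7970, 0.1581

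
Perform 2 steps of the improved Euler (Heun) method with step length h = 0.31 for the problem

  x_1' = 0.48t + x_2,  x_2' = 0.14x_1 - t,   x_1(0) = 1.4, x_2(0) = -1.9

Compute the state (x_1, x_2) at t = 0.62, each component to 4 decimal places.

0.3144, -2.0194

Heun on (x_1,x_2): k1 = f(t_n, state_n); k2 = f(t_n + h, state_n + h·k1); state_{n+1} = state_n + (h/2)·(k1 + k2).
0.000000: (1.400000, -1.900000)
  k1 = (-1.900000, 0.196000)
  predictor → (0.811000, -1.839240)
  k2 = (-1.690440, -0.196460)
  → (0.843482, -1.900071)
0.310000: (0.843482, -1.900071)
  k1 = (-1.751271, -0.191913)
  predictor → (0.300588, -1.959564)
  k2 = (-1.661964, -0.577918)
  → (0.314430, -2.019395)
(x_1(0.62), x_2(0.62)) ≈ (0.3144, -2.0194)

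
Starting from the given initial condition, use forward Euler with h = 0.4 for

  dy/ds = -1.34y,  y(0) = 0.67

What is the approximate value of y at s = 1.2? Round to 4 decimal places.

Euler: y_{n+1} = y_n + h·f(s_n, y_n).
s=0.000000, y=0.670000: f=-0.897800 → y ← 0.670000 + 0.4·(-0.897800) = 0.310880
s=0.400000, y=0.310880: f=-0.416579 → y ← 0.310880 + 0.4·(-0.416579) = 0.144248
s=0.800000, y=0.144248: f=-0.193293 → y ← 0.144248 + 0.4·(-0.193293) = 0.066931
y(1.2) ≈ 0.0669

0.0669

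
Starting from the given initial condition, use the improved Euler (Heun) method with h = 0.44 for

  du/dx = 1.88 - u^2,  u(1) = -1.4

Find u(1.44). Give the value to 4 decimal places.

-1.4572

Heun: k1 = f(x_n, u_n); k2 = f(x_n + h, u_n + h·k1); u_{n+1} = u_n + (h/2)·(k1 + k2).
x=1.000000, u=-1.400000:
  k1 = f(1.000000, -1.400000) = -0.080000
  k2 = f(1.440000, -1.435200) = -0.179799
  u ← -1.400000 + (0.44/2)·(-0.080000 + (-0.179799)) = -1.457156
u(1.44) ≈ -1.4572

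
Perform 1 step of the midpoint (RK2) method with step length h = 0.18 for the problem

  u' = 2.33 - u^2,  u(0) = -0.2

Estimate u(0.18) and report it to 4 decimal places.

0.2194

Midpoint: k1 = f(s_n, u_n); k2 = f(s_n + h/2, u_n + (h/2)·k1); u_{n+1} = u_n + h·k2.
s=0.000000, u=-0.200000:
  k1 = f(0.000000, -0.200000) = 2.290000
  k2 = f(0.090000, 0.006100) = 2.329963
  u ← -0.200000 + 0.18·2.329963 = 0.219393
u(0.18) ≈ 0.2194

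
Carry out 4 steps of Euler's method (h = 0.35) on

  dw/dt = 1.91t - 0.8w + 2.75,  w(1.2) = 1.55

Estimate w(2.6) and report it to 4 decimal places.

6.1855

Euler: w_{n+1} = w_n + h·f(t_n, w_n).
t=1.200000, w=1.550000: f=3.802000 → w ← 1.550000 + 0.35·3.802000 = 2.880700
t=1.550000, w=2.880700: f=3.405940 → w ← 2.880700 + 0.35·3.405940 = 4.072779
t=1.900000, w=4.072779: f=3.120777 → w ← 4.072779 + 0.35·3.120777 = 5.165051
t=2.250000, w=5.165051: f=2.915459 → w ← 5.165051 + 0.35·2.915459 = 6.185462
w(2.6) ≈ 6.1855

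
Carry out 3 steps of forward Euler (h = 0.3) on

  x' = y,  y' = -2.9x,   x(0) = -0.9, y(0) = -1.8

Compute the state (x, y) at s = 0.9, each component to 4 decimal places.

-1.6744, 1.7540

Euler on (x,y): x_{n+1} = x_n + h·x', y_{n+1} = y_n + h·y'.
0.000000: (-0.900000, -1.800000); f=(-1.800000, 2.610000) → (-1.440000, -1.017000)
0.300000: (-1.440000, -1.017000); f=(-1.017000, 4.176000) → (-1.745100, 0.235800)
0.600000: (-1.745100, 0.235800); f=(0.235800, 5.060790) → (-1.674360, 1.754037)
(x(0.9), y(0.9)) ≈ (-1.6744, 1.7540)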